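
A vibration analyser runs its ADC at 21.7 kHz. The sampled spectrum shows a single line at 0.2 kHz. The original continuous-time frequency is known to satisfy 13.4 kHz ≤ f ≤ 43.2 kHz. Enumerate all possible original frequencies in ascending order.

Frequencies that alias to 0.2 kHz are k·fs ± 0.2 kHz for integer k ≥ 0.
k=0: 0.2 kHz.
k=1: 21.5 kHz, 21.9 kHz.
k=2: 43.2 kHz, 43.6 kHz.
k=3: 64.9 kHz, 65.3 kHz.
Within [13.4 kHz, 43.2 kHz]: 21.5 kHz, 21.9 kHz, 43.2 kHz.

21.5 kHz, 21.9 kHz, 43.2 kHz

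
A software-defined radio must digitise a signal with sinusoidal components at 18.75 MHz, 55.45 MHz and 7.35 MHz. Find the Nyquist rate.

110.9 MHz

Highest-frequency component: 55.45 MHz.
Nyquist rate = 2 × 55.45 MHz = 110.9 MHz.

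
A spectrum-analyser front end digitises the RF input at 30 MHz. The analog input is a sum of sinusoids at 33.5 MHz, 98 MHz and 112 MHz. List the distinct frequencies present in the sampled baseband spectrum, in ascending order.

3.5 MHz, 8 MHz

fs/2 = 15 MHz.
33.5 MHz mod fs = 3.5 MHz.
3.5 MHz ≤ fs/2 = 15 MHz, appears at 3.5 MHz.
98 MHz mod fs = 8 MHz.
8 MHz ≤ fs/2 = 15 MHz, appears at 8 MHz.
112 MHz mod fs = 22 MHz.
22 MHz > fs/2 = 15 MHz, folds to fs − 22 MHz = 8 MHz.
Distinct values: {3.5 MHz, 8 MHz}.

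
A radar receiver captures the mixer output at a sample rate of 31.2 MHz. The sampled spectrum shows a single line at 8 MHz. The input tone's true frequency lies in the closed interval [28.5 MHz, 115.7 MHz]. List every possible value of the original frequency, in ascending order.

Frequencies that alias to 8 MHz are k·fs ± 8 MHz for integer k ≥ 0.
k=0: 8 MHz.
k=1: 23.2 MHz, 39.2 MHz.
k=2: 54.4 MHz, 70.4 MHz.
k=3: 85.6 MHz, 101.6 MHz.
k=4: 116.8 MHz, 132.8 MHz.
Within [28.5 MHz, 115.7 MHz]: 39.2 MHz, 54.4 MHz, 70.4 MHz, 85.6 MHz, 101.6 MHz.

39.2 MHz, 54.4 MHz, 70.4 MHz, 85.6 MHz, 101.6 MHz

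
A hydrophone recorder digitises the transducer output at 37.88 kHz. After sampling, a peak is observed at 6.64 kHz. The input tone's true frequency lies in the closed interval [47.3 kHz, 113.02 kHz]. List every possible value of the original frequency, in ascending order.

Frequencies that alias to 6.64 kHz are k·fs ± 6.64 kHz for integer k ≥ 0.
k=0: 6.64 kHz.
k=1: 31.24 kHz, 44.52 kHz.
k=2: 69.12 kHz, 82.4 kHz.
k=3: 107 kHz, 120.28 kHz.
k=4: 144.88 kHz, 158.16 kHz.
Within [47.3 kHz, 113.02 kHz]: 69.12 kHz, 82.4 kHz, 107 kHz.

69.12 kHz, 82.4 kHz, 107 kHz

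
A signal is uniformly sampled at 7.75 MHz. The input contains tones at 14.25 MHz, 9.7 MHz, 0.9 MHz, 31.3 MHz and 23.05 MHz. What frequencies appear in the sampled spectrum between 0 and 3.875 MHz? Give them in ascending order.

0.2 MHz, 0.3 MHz, 0.9 MHz, 1.25 MHz, 1.95 MHz

fs/2 = 3.875 MHz.
14.25 MHz mod fs = 6.5 MHz.
6.5 MHz > fs/2 = 3.875 MHz, folds to fs − 6.5 MHz = 1.25 MHz.
9.7 MHz mod fs = 1.95 MHz.
1.95 MHz ≤ fs/2 = 3.875 MHz, appears at 1.95 MHz.
0.9 MHz ≤ fs/2 = 3.875 MHz, passes unchanged.
31.3 MHz mod fs = 0.3 MHz.
0.3 MHz ≤ fs/2 = 3.875 MHz, appears at 0.3 MHz.
23.05 MHz mod fs = 7.55 MHz.
7.55 MHz > fs/2 = 3.875 MHz, folds to fs − 7.55 MHz = 0.2 MHz.
Distinct values: {0.2 MHz, 0.3 MHz, 0.9 MHz, 1.25 MHz, 1.95 MHz}.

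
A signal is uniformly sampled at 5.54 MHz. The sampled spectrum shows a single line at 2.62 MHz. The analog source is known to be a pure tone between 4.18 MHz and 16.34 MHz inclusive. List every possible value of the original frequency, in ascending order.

8.16 MHz, 8.46 MHz, 13.7 MHz, 14 MHz

Frequencies that alias to 2.62 MHz are k·fs ± 2.62 MHz for integer k ≥ 0.
k=0: 2.62 MHz.
k=1: 2.92 MHz, 8.16 MHz.
k=2: 8.46 MHz, 13.7 MHz.
k=3: 14 MHz, 19.24 MHz.
k=4: 19.54 MHz, 24.78 MHz.
Within [4.18 MHz, 16.34 MHz]: 8.16 MHz, 8.46 MHz, 13.7 MHz, 14 MHz.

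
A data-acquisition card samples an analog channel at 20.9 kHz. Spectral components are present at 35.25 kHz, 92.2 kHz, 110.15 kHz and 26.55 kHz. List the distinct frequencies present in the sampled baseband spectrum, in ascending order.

fs/2 = 10.45 kHz.
35.25 kHz mod fs = 14.35 kHz.
14.35 kHz > fs/2 = 10.45 kHz, folds to fs − 14.35 kHz = 6.55 kHz.
92.2 kHz mod fs = 8.6 kHz.
8.6 kHz ≤ fs/2 = 10.45 kHz, appears at 8.6 kHz.
110.15 kHz mod fs = 5.65 kHz.
5.65 kHz ≤ fs/2 = 10.45 kHz, appears at 5.65 kHz.
26.55 kHz mod fs = 5.65 kHz.
5.65 kHz ≤ fs/2 = 10.45 kHz, appears at 5.65 kHz.
Distinct values: {5.65 kHz, 6.55 kHz, 8.6 kHz}.

5.65 kHz, 6.55 kHz, 8.6 kHz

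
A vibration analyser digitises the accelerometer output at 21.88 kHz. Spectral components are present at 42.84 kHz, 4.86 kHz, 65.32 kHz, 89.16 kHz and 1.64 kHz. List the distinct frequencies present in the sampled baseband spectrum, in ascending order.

fs/2 = 10.94 kHz.
42.84 kHz mod fs = 20.96 kHz.
20.96 kHz > fs/2 = 10.94 kHz, folds to fs − 20.96 kHz = 0.92 kHz.
4.86 kHz ≤ fs/2 = 10.94 kHz, passes unchanged.
65.32 kHz mod fs = 21.56 kHz.
21.56 kHz > fs/2 = 10.94 kHz, folds to fs − 21.56 kHz = 0.32 kHz.
89.16 kHz mod fs = 1.64 kHz.
1.64 kHz ≤ fs/2 = 10.94 kHz, appears at 1.64 kHz.
1.64 kHz ≤ fs/2 = 10.94 kHz, passes unchanged.
Distinct values: {0.32 kHz, 0.92 kHz, 1.64 kHz, 4.86 kHz}.

0.32 kHz, 0.92 kHz, 1.64 kHz, 4.86 kHz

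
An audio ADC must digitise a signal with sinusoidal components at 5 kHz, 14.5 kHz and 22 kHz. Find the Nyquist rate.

Highest-frequency component: 22 kHz.
Nyquist rate = 2 × 22 kHz = 44 kHz.

44 kHz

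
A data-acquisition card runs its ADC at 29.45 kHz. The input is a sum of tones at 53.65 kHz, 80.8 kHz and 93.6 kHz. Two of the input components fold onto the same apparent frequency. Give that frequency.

fs/2 = 14.725 kHz.
53.65 kHz mod fs = 24.2 kHz.
24.2 kHz > fs/2 = 14.725 kHz, folds to fs − 24.2 kHz = 5.25 kHz.
80.8 kHz mod fs = 21.9 kHz.
21.9 kHz > fs/2 = 14.725 kHz, folds to fs − 21.9 kHz = 7.55 kHz.
93.6 kHz mod fs = 5.25 kHz.
5.25 kHz ≤ fs/2 = 14.725 kHz, appears at 5.25 kHz.
53.65 kHz and 93.6 kHz both map to 5.25 kHz.

5.25 kHz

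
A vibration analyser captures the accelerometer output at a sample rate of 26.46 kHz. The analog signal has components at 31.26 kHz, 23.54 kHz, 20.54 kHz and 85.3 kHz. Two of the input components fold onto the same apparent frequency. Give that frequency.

5.92 kHz

fs/2 = 13.23 kHz.
31.26 kHz mod fs = 4.8 kHz.
4.8 kHz ≤ fs/2 = 13.23 kHz, appears at 4.8 kHz.
23.54 kHz > fs/2 = 13.23 kHz, folds to fs − 23.54 kHz = 2.92 kHz.
20.54 kHz > fs/2 = 13.23 kHz, folds to fs − 20.54 kHz = 5.92 kHz.
85.3 kHz mod fs = 5.92 kHz.
5.92 kHz ≤ fs/2 = 13.23 kHz, appears at 5.92 kHz.
20.54 kHz and 85.3 kHz both map to 5.92 kHz.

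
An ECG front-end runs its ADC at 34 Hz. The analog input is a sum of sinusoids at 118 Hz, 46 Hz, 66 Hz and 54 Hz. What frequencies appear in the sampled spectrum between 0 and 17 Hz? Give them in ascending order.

fs/2 = 17 Hz.
118 Hz mod fs = 16 Hz.
16 Hz ≤ fs/2 = 17 Hz, appears at 16 Hz.
46 Hz mod fs = 12 Hz.
12 Hz ≤ fs/2 = 17 Hz, appears at 12 Hz.
66 Hz mod fs = 32 Hz.
32 Hz > fs/2 = 17 Hz, folds to fs − 32 Hz = 2 Hz.
54 Hz mod fs = 20 Hz.
20 Hz > fs/2 = 17 Hz, folds to fs − 20 Hz = 14 Hz.
Distinct values: {2 Hz, 12 Hz, 14 Hz, 16 Hz}.

2 Hz, 12 Hz, 14 Hz, 16 Hz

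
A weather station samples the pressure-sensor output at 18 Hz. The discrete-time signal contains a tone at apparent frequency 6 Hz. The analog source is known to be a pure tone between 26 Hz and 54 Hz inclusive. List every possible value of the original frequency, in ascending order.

30 Hz, 42 Hz, 48 Hz

Frequencies that alias to 6 Hz are k·fs ± 6 Hz for integer k ≥ 0.
k=0: 6 Hz.
k=1: 12 Hz, 24 Hz.
k=2: 30 Hz, 42 Hz.
k=3: 48 Hz, 60 Hz.
k=4: 66 Hz, 78 Hz.
Within [26 Hz, 54 Hz]: 30 Hz, 42 Hz, 48 Hz.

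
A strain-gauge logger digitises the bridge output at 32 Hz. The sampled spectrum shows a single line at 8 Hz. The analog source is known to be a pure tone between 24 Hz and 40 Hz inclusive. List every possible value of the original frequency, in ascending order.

Frequencies that alias to 8 Hz are k·fs ± 8 Hz for integer k ≥ 0.
k=0: 8 Hz.
k=1: 24 Hz, 40 Hz.
k=2: 56 Hz, 72 Hz.
Within [24 Hz, 40 Hz]: 24 Hz, 40 Hz.

24 Hz, 40 Hz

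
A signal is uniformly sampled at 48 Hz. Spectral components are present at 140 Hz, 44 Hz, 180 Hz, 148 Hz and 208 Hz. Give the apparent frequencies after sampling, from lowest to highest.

4 Hz, 12 Hz, 16 Hz

fs/2 = 24 Hz.
140 Hz mod fs = 44 Hz.
44 Hz > fs/2 = 24 Hz, folds to fs − 44 Hz = 4 Hz.
44 Hz > fs/2 = 24 Hz, folds to fs − 44 Hz = 4 Hz.
180 Hz mod fs = 36 Hz.
36 Hz > fs/2 = 24 Hz, folds to fs − 36 Hz = 12 Hz.
148 Hz mod fs = 4 Hz.
4 Hz ≤ fs/2 = 24 Hz, appears at 4 Hz.
208 Hz mod fs = 16 Hz.
16 Hz ≤ fs/2 = 24 Hz, appears at 16 Hz.
Distinct values: {4 Hz, 12 Hz, 16 Hz}.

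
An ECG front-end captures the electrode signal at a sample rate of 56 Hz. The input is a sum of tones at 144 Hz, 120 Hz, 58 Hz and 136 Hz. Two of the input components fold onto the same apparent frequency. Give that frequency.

fs/2 = 28 Hz.
144 Hz mod fs = 32 Hz.
32 Hz > fs/2 = 28 Hz, folds to fs − 32 Hz = 24 Hz.
120 Hz mod fs = 8 Hz.
8 Hz ≤ fs/2 = 28 Hz, appears at 8 Hz.
58 Hz mod fs = 2 Hz.
2 Hz ≤ fs/2 = 28 Hz, appears at 2 Hz.
136 Hz mod fs = 24 Hz.
24 Hz ≤ fs/2 = 28 Hz, appears at 24 Hz.
136 Hz and 144 Hz both map to 24 Hz.

24 Hz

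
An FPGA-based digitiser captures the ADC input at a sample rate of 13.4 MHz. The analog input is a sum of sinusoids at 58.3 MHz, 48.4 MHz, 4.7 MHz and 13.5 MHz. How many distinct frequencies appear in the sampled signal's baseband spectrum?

fs/2 = 6.7 MHz.
58.3 MHz mod fs = 4.7 MHz.
4.7 MHz ≤ fs/2 = 6.7 MHz, appears at 4.7 MHz.
48.4 MHz mod fs = 8.2 MHz.
8.2 MHz > fs/2 = 6.7 MHz, folds to fs − 8.2 MHz = 5.2 MHz.
4.7 MHz ≤ fs/2 = 6.7 MHz, passes unchanged.
13.5 MHz mod fs = 0.1 MHz.
0.1 MHz ≤ fs/2 = 6.7 MHz, appears at 0.1 MHz.
Distinct values: {0.1 MHz, 4.7 MHz, 5.2 MHz} → 3.

3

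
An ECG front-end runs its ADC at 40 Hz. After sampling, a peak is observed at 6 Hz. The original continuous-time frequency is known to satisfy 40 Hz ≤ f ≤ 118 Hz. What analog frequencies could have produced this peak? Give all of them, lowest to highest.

46 Hz, 74 Hz, 86 Hz, 114 Hz

Frequencies that alias to 6 Hz are k·fs ± 6 Hz for integer k ≥ 0.
k=0: 6 Hz.
k=1: 34 Hz, 46 Hz.
k=2: 74 Hz, 86 Hz.
k=3: 114 Hz, 126 Hz.
k=4: 154 Hz, 166 Hz.
Within [40 Hz, 118 Hz]: 46 Hz, 74 Hz, 86 Hz, 114 Hz.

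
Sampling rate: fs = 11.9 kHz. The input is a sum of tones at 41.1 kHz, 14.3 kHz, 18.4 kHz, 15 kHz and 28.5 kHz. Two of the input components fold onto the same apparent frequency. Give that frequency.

5.4 kHz

fs/2 = 5.95 kHz.
41.1 kHz mod fs = 5.4 kHz.
5.4 kHz ≤ fs/2 = 5.95 kHz, appears at 5.4 kHz.
14.3 kHz mod fs = 2.4 kHz.
2.4 kHz ≤ fs/2 = 5.95 kHz, appears at 2.4 kHz.
18.4 kHz mod fs = 6.5 kHz.
6.5 kHz > fs/2 = 5.95 kHz, folds to fs − 6.5 kHz = 5.4 kHz.
15 kHz mod fs = 3.1 kHz.
3.1 kHz ≤ fs/2 = 5.95 kHz, appears at 3.1 kHz.
28.5 kHz mod fs = 4.7 kHz.
4.7 kHz ≤ fs/2 = 5.95 kHz, appears at 4.7 kHz.
18.4 kHz and 41.1 kHz both map to 5.4 kHz.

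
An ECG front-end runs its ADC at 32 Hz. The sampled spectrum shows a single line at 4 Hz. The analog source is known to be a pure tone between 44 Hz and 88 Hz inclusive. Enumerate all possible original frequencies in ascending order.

60 Hz, 68 Hz

Frequencies that alias to 4 Hz are k·fs ± 4 Hz for integer k ≥ 0.
k=0: 4 Hz.
k=1: 28 Hz, 36 Hz.
k=2: 60 Hz, 68 Hz.
k=3: 92 Hz, 100 Hz.
Within [44 Hz, 88 Hz]: 60 Hz, 68 Hz.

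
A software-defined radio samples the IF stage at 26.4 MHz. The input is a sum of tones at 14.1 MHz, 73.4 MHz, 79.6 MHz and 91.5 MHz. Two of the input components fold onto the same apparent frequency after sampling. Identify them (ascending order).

fs/2 = 13.2 MHz.
14.1 MHz > fs/2 = 13.2 MHz, folds to fs − 14.1 MHz = 12.3 MHz.
73.4 MHz mod fs = 20.6 MHz.
20.6 MHz > fs/2 = 13.2 MHz, folds to fs − 20.6 MHz = 5.8 MHz.
79.6 MHz mod fs = 0.4 MHz.
0.4 MHz ≤ fs/2 = 13.2 MHz, appears at 0.4 MHz.
91.5 MHz mod fs = 12.3 MHz.
12.3 MHz ≤ fs/2 = 13.2 MHz, appears at 12.3 MHz.
14.1 MHz and 91.5 MHz both map to 12.3 MHz.

14.1 MHz, 91.5 MHz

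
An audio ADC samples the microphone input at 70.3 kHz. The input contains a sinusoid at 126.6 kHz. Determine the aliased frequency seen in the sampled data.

126.6 kHz mod fs = 56.3 kHz.
56.3 kHz > fs/2 = 35.15 kHz, folds to fs − 56.3 kHz = 14 kHz.

14 kHz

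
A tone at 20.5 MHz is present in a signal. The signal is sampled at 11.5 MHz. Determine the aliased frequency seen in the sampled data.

20.5 MHz mod fs = 9 MHz.
9 MHz > fs/2 = 5.75 MHz, folds to fs − 9 MHz = 2.5 MHz.

2.5 MHz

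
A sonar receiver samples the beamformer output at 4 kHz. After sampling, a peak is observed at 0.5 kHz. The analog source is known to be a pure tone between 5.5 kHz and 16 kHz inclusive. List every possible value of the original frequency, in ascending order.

7.5 kHz, 8.5 kHz, 11.5 kHz, 12.5 kHz, 15.5 kHz

Frequencies that alias to 0.5 kHz are k·fs ± 0.5 kHz for integer k ≥ 0.
k=0: 0.5 kHz.
k=1: 3.5 kHz, 4.5 kHz.
k=2: 7.5 kHz, 8.5 kHz.
k=3: 11.5 kHz, 12.5 kHz.
k=4: 15.5 kHz, 16.5 kHz.
k=5: 19.5 kHz, 20.5 kHz.
Within [5.5 kHz, 16 kHz]: 7.5 kHz, 8.5 kHz, 11.5 kHz, 12.5 kHz, 15.5 kHz.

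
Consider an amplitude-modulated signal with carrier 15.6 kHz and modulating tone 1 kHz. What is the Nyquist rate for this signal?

AM sidebands sit at fc ± fm = 14.6 kHz and 16.6 kHz.
Highest-frequency component: 16.6 kHz.
Nyquist rate = 2 × 16.6 kHz = 33.2 kHz.

33.2 kHz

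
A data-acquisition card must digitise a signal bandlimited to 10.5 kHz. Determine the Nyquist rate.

21 kHz

Nyquist rate = 2 × 10.5 kHz = 21 kHz.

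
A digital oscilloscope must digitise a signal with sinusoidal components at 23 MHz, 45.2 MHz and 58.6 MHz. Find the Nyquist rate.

117.2 MHz

Highest-frequency component: 58.6 MHz.
Nyquist rate = 2 × 58.6 MHz = 117.2 MHz.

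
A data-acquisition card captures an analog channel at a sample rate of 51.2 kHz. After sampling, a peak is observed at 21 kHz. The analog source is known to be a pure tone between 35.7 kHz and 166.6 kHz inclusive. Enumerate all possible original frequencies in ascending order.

Frequencies that alias to 21 kHz are k·fs ± 21 kHz for integer k ≥ 0.
k=0: 21 kHz.
k=1: 30.2 kHz, 72.2 kHz.
k=2: 81.4 kHz, 123.4 kHz.
k=3: 132.6 kHz, 174.6 kHz.
k=4: 183.8 kHz, 225.8 kHz.
Within [35.7 kHz, 166.6 kHz]: 72.2 kHz, 81.4 kHz, 123.4 kHz, 132.6 kHz.

72.2 kHz, 81.4 kHz, 123.4 kHz, 132.6 kHz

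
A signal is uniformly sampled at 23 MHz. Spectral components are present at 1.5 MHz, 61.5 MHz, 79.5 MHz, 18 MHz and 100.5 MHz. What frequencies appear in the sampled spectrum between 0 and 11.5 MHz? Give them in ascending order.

fs/2 = 11.5 MHz.
1.5 MHz ≤ fs/2 = 11.5 MHz, passes unchanged.
61.5 MHz mod fs = 15.5 MHz.
15.5 MHz > fs/2 = 11.5 MHz, folds to fs − 15.5 MHz = 7.5 MHz.
79.5 MHz mod fs = 10.5 MHz.
10.5 MHz ≤ fs/2 = 11.5 MHz, appears at 10.5 MHz.
18 MHz > fs/2 = 11.5 MHz, folds to fs − 18 MHz = 5 MHz.
100.5 MHz mod fs = 8.5 MHz.
8.5 MHz ≤ fs/2 = 11.5 MHz, appears at 8.5 MHz.
Distinct values: {1.5 MHz, 5 MHz, 7.5 MHz, 8.5 MHz, 10.5 MHz}.

1.5 MHz, 5 MHz, 7.5 MHz, 8.5 MHz, 10.5 MHz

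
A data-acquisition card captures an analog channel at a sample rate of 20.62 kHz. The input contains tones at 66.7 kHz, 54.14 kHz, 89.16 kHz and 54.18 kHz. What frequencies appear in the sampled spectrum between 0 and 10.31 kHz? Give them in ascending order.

4.84 kHz, 6.68 kHz, 7.68 kHz, 7.72 kHz

fs/2 = 10.31 kHz.
66.7 kHz mod fs = 4.84 kHz.
4.84 kHz ≤ fs/2 = 10.31 kHz, appears at 4.84 kHz.
54.14 kHz mod fs = 12.9 kHz.
12.9 kHz > fs/2 = 10.31 kHz, folds to fs − 12.9 kHz = 7.72 kHz.
89.16 kHz mod fs = 6.68 kHz.
6.68 kHz ≤ fs/2 = 10.31 kHz, appears at 6.68 kHz.
54.18 kHz mod fs = 12.94 kHz.
12.94 kHz > fs/2 = 10.31 kHz, folds to fs − 12.94 kHz = 7.68 kHz.
Distinct values: {4.84 kHz, 6.68 kHz, 7.68 kHz, 7.72 kHz}.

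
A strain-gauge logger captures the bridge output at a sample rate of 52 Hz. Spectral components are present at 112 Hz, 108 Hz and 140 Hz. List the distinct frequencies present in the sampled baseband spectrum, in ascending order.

4 Hz, 8 Hz, 16 Hz

fs/2 = 26 Hz.
112 Hz mod fs = 8 Hz.
8 Hz ≤ fs/2 = 26 Hz, appears at 8 Hz.
108 Hz mod fs = 4 Hz.
4 Hz ≤ fs/2 = 26 Hz, appears at 4 Hz.
140 Hz mod fs = 36 Hz.
36 Hz > fs/2 = 26 Hz, folds to fs − 36 Hz = 16 Hz.
Distinct values: {4 Hz, 8 Hz, 16 Hz}.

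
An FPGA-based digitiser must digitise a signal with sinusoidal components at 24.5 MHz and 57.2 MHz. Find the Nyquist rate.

114.4 MHz

Highest-frequency component: 57.2 MHz.
Nyquist rate = 2 × 57.2 MHz = 114.4 MHz.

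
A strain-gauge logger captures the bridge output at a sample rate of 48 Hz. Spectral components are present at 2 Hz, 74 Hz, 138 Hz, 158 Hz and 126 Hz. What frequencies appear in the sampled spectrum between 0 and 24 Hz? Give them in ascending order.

fs/2 = 24 Hz.
2 Hz ≤ fs/2 = 24 Hz, passes unchanged.
74 Hz mod fs = 26 Hz.
26 Hz > fs/2 = 24 Hz, folds to fs − 26 Hz = 22 Hz.
138 Hz mod fs = 42 Hz.
42 Hz > fs/2 = 24 Hz, folds to fs − 42 Hz = 6 Hz.
158 Hz mod fs = 14 Hz.
14 Hz ≤ fs/2 = 24 Hz, appears at 14 Hz.
126 Hz mod fs = 30 Hz.
30 Hz > fs/2 = 24 Hz, folds to fs − 30 Hz = 18 Hz.
Distinct values: {2 Hz, 6 Hz, 14 Hz, 18 Hz, 22 Hz}.

2 Hz, 6 Hz, 14 Hz, 18 Hz, 22 Hz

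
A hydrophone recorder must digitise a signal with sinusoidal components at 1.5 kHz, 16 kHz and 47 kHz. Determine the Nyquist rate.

Highest-frequency component: 47 kHz.
Nyquist rate = 2 × 47 kHz = 94 kHz.

94 kHz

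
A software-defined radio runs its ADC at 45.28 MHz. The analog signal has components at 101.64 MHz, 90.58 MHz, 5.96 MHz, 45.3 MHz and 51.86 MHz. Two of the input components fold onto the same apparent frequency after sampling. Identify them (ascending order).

fs/2 = 22.64 MHz.
101.64 MHz mod fs = 11.08 MHz.
11.08 MHz ≤ fs/2 = 22.64 MHz, appears at 11.08 MHz.
90.58 MHz mod fs = 0.02 MHz.
0.02 MHz ≤ fs/2 = 22.64 MHz, appears at 0.02 MHz.
5.96 MHz ≤ fs/2 = 22.64 MHz, passes unchanged.
45.3 MHz mod fs = 0.02 MHz.
0.02 MHz ≤ fs/2 = 22.64 MHz, appears at 0.02 MHz.
51.86 MHz mod fs = 6.58 MHz.
6.58 MHz ≤ fs/2 = 22.64 MHz, appears at 6.58 MHz.
45.3 MHz and 90.58 MHz both map to 0.02 MHz.

45.3 MHz, 90.58 MHz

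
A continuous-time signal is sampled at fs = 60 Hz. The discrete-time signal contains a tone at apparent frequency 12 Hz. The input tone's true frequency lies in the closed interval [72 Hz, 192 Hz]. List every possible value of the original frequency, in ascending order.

72 Hz, 108 Hz, 132 Hz, 168 Hz, 192 Hz

Frequencies that alias to 12 Hz are k·fs ± 12 Hz for integer k ≥ 0.
k=0: 12 Hz.
k=1: 48 Hz, 72 Hz.
k=2: 108 Hz, 132 Hz.
k=3: 168 Hz, 192 Hz.
k=4: 228 Hz, 252 Hz.
Within [72 Hz, 192 Hz]: 72 Hz, 108 Hz, 132 Hz, 168 Hz, 192 Hz.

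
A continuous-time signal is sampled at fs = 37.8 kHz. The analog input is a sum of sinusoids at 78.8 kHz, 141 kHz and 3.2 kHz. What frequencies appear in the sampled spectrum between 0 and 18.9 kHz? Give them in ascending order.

3.2 kHz, 10.2 kHz

fs/2 = 18.9 kHz.
78.8 kHz mod fs = 3.2 kHz.
3.2 kHz ≤ fs/2 = 18.9 kHz, appears at 3.2 kHz.
141 kHz mod fs = 27.6 kHz.
27.6 kHz > fs/2 = 18.9 kHz, folds to fs − 27.6 kHz = 10.2 kHz.
3.2 kHz ≤ fs/2 = 18.9 kHz, passes unchanged.
Distinct values: {3.2 kHz, 10.2 kHz}.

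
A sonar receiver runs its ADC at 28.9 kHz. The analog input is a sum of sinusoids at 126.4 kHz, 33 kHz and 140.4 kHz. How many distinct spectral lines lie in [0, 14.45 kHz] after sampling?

fs/2 = 14.45 kHz.
126.4 kHz mod fs = 10.8 kHz.
10.8 kHz ≤ fs/2 = 14.45 kHz, appears at 10.8 kHz.
33 kHz mod fs = 4.1 kHz.
4.1 kHz ≤ fs/2 = 14.45 kHz, appears at 4.1 kHz.
140.4 kHz mod fs = 24.8 kHz.
24.8 kHz > fs/2 = 14.45 kHz, folds to fs − 24.8 kHz = 4.1 kHz.
Distinct values: {4.1 kHz, 10.8 kHz} → 2.

2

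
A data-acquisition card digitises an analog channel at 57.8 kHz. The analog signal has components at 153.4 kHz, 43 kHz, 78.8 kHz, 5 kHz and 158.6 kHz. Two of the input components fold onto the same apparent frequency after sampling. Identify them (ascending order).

43 kHz, 158.6 kHz

fs/2 = 28.9 kHz.
153.4 kHz mod fs = 37.8 kHz.
37.8 kHz > fs/2 = 28.9 kHz, folds to fs − 37.8 kHz = 20 kHz.
43 kHz > fs/2 = 28.9 kHz, folds to fs − 43 kHz = 14.8 kHz.
78.8 kHz mod fs = 21 kHz.
21 kHz ≤ fs/2 = 28.9 kHz, appears at 21 kHz.
5 kHz ≤ fs/2 = 28.9 kHz, passes unchanged.
158.6 kHz mod fs = 43 kHz.
43 kHz > fs/2 = 28.9 kHz, folds to fs − 43 kHz = 14.8 kHz.
43 kHz and 158.6 kHz both map to 14.8 kHz.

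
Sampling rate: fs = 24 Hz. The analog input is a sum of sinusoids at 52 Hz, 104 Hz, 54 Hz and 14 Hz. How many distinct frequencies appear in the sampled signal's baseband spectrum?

4

fs/2 = 12 Hz.
52 Hz mod fs = 4 Hz.
4 Hz ≤ fs/2 = 12 Hz, appears at 4 Hz.
104 Hz mod fs = 8 Hz.
8 Hz ≤ fs/2 = 12 Hz, appears at 8 Hz.
54 Hz mod fs = 6 Hz.
6 Hz ≤ fs/2 = 12 Hz, appears at 6 Hz.
14 Hz > fs/2 = 12 Hz, folds to fs − 14 Hz = 10 Hz.
Distinct values: {4 Hz, 6 Hz, 8 Hz, 10 Hz} → 4.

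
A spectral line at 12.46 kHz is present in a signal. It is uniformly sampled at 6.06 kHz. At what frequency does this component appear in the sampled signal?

12.46 kHz mod fs = 0.34 kHz.
0.34 kHz ≤ fs/2 = 3.03 kHz, appears at 0.34 kHz.

0.34 kHz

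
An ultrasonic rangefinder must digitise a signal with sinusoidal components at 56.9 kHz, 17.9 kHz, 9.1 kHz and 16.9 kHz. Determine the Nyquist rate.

Highest-frequency component: 56.9 kHz.
Nyquist rate = 2 × 56.9 kHz = 113.8 kHz.

113.8 kHz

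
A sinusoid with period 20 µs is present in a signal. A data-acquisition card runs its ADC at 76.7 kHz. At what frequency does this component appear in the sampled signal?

26.7 kHz

T = 20 µs → f = 1/T = 50 kHz.
50 kHz > fs/2 = 38.35 kHz, folds to fs − 50 kHz = 26.7 kHz.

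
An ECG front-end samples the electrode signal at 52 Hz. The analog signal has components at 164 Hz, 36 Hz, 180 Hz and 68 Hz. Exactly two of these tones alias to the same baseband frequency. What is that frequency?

16 Hz

fs/2 = 26 Hz.
164 Hz mod fs = 8 Hz.
8 Hz ≤ fs/2 = 26 Hz, appears at 8 Hz.
36 Hz > fs/2 = 26 Hz, folds to fs − 36 Hz = 16 Hz.
180 Hz mod fs = 24 Hz.
24 Hz ≤ fs/2 = 26 Hz, appears at 24 Hz.
68 Hz mod fs = 16 Hz.
16 Hz ≤ fs/2 = 26 Hz, appears at 16 Hz.
36 Hz and 68 Hz both map to 16 Hz.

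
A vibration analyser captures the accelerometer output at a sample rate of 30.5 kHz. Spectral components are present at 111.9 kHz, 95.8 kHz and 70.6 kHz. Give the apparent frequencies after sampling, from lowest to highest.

4.3 kHz, 9.6 kHz, 10.1 kHz

fs/2 = 15.25 kHz.
111.9 kHz mod fs = 20.4 kHz.
20.4 kHz > fs/2 = 15.25 kHz, folds to fs − 20.4 kHz = 10.1 kHz.
95.8 kHz mod fs = 4.3 kHz.
4.3 kHz ≤ fs/2 = 15.25 kHz, appears at 4.3 kHz.
70.6 kHz mod fs = 9.6 kHz.
9.6 kHz ≤ fs/2 = 15.25 kHz, appears at 9.6 kHz.
Distinct values: {4.3 kHz, 9.6 kHz, 10.1 kHz}.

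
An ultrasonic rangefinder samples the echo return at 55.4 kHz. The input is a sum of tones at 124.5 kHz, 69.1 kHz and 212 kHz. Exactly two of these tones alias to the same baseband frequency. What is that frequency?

13.7 kHz

fs/2 = 27.7 kHz.
124.5 kHz mod fs = 13.7 kHz.
13.7 kHz ≤ fs/2 = 27.7 kHz, appears at 13.7 kHz.
69.1 kHz mod fs = 13.7 kHz.
13.7 kHz ≤ fs/2 = 27.7 kHz, appears at 13.7 kHz.
212 kHz mod fs = 45.8 kHz.
45.8 kHz > fs/2 = 27.7 kHz, folds to fs − 45.8 kHz = 9.6 kHz.
69.1 kHz and 124.5 kHz both map to 13.7 kHz.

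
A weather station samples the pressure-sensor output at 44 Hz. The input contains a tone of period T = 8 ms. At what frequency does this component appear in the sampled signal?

7 Hz

T = 8 ms → f = 1/T = 125 Hz.
125 Hz mod fs = 37 Hz.
37 Hz > fs/2 = 22 Hz, folds to fs − 37 Hz = 7 Hz.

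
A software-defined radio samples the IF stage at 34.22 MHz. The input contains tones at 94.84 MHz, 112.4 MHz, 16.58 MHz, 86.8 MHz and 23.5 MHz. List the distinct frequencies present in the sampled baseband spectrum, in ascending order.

fs/2 = 17.11 MHz.
94.84 MHz mod fs = 26.4 MHz.
26.4 MHz > fs/2 = 17.11 MHz, folds to fs − 26.4 MHz = 7.82 MHz.
112.4 MHz mod fs = 9.74 MHz.
9.74 MHz ≤ fs/2 = 17.11 MHz, appears at 9.74 MHz.
16.58 MHz ≤ fs/2 = 17.11 MHz, passes unchanged.
86.8 MHz mod fs = 18.36 MHz.
18.36 MHz > fs/2 = 17.11 MHz, folds to fs − 18.36 MHz = 15.86 MHz.
23.5 MHz > fs/2 = 17.11 MHz, folds to fs − 23.5 MHz = 10.72 MHz.
Distinct values: {7.82 MHz, 9.74 MHz, 10.72 MHz, 15.86 MHz, 16.58 MHz}.

7.82 MHz, 9.74 MHz, 10.72 MHz, 15.86 MHz, 16.58 MHz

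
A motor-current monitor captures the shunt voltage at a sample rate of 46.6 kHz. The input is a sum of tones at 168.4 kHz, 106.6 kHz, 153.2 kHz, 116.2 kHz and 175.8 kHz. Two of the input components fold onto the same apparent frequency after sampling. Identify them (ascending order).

fs/2 = 23.3 kHz.
168.4 kHz mod fs = 28.6 kHz.
28.6 kHz > fs/2 = 23.3 kHz, folds to fs − 28.6 kHz = 18 kHz.
106.6 kHz mod fs = 13.4 kHz.
13.4 kHz ≤ fs/2 = 23.3 kHz, appears at 13.4 kHz.
153.2 kHz mod fs = 13.4 kHz.
13.4 kHz ≤ fs/2 = 23.3 kHz, appears at 13.4 kHz.
116.2 kHz mod fs = 23 kHz.
23 kHz ≤ fs/2 = 23.3 kHz, appears at 23 kHz.
175.8 kHz mod fs = 36 kHz.
36 kHz > fs/2 = 23.3 kHz, folds to fs − 36 kHz = 10.6 kHz.
106.6 kHz and 153.2 kHz both map to 13.4 kHz.

106.6 kHz, 153.2 kHz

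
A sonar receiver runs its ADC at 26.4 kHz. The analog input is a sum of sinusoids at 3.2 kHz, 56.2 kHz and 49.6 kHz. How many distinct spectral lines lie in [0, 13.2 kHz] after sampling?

fs/2 = 13.2 kHz.
3.2 kHz ≤ fs/2 = 13.2 kHz, passes unchanged.
56.2 kHz mod fs = 3.4 kHz.
3.4 kHz ≤ fs/2 = 13.2 kHz, appears at 3.4 kHz.
49.6 kHz mod fs = 23.2 kHz.
23.2 kHz > fs/2 = 13.2 kHz, folds to fs − 23.2 kHz = 3.2 kHz.
Distinct values: {3.2 kHz, 3.4 kHz} → 2.

2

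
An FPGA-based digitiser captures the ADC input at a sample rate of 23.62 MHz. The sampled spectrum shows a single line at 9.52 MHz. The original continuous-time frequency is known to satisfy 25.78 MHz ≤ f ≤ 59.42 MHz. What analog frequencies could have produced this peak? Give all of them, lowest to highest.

33.14 MHz, 37.72 MHz, 56.76 MHz

Frequencies that alias to 9.52 MHz are k·fs ± 9.52 MHz for integer k ≥ 0.
k=0: 9.52 MHz.
k=1: 14.1 MHz, 33.14 MHz.
k=2: 37.72 MHz, 56.76 MHz.
k=3: 61.34 MHz, 80.38 MHz.
Within [25.78 MHz, 59.42 MHz]: 33.14 MHz, 37.72 MHz, 56.76 MHz.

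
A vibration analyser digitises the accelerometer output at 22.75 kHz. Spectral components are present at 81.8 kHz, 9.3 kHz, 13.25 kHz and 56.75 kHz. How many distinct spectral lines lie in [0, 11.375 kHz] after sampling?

fs/2 = 11.375 kHz.
81.8 kHz mod fs = 13.55 kHz.
13.55 kHz > fs/2 = 11.375 kHz, folds to fs − 13.55 kHz = 9.2 kHz.
9.3 kHz ≤ fs/2 = 11.375 kHz, passes unchanged.
13.25 kHz > fs/2 = 11.375 kHz, folds to fs − 13.25 kHz = 9.5 kHz.
56.75 kHz mod fs = 11.25 kHz.
11.25 kHz ≤ fs/2 = 11.375 kHz, appears at 11.25 kHz.
Distinct values: {9.2 kHz, 9.3 kHz, 9.5 kHz, 11.25 kHz} → 4.

4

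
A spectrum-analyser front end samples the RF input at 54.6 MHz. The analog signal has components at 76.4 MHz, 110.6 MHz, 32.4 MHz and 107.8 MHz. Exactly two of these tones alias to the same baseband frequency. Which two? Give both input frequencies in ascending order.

fs/2 = 27.3 MHz.
76.4 MHz mod fs = 21.8 MHz.
21.8 MHz ≤ fs/2 = 27.3 MHz, appears at 21.8 MHz.
110.6 MHz mod fs = 1.4 MHz.
1.4 MHz ≤ fs/2 = 27.3 MHz, appears at 1.4 MHz.
32.4 MHz > fs/2 = 27.3 MHz, folds to fs − 32.4 MHz = 22.2 MHz.
107.8 MHz mod fs = 53.2 MHz.
53.2 MHz > fs/2 = 27.3 MHz, folds to fs − 53.2 MHz = 1.4 MHz.
107.8 MHz and 110.6 MHz both map to 1.4 MHz.

107.8 MHz, 110.6 MHz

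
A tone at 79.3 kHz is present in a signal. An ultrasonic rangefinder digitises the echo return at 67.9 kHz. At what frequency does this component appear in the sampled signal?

11.4 kHz

79.3 kHz mod fs = 11.4 kHz.
11.4 kHz ≤ fs/2 = 33.95 kHz, appears at 11.4 kHz.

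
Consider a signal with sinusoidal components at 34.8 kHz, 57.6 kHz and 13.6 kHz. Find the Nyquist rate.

115.2 kHz

Highest-frequency component: 57.6 kHz.
Nyquist rate = 2 × 57.6 kHz = 115.2 kHz.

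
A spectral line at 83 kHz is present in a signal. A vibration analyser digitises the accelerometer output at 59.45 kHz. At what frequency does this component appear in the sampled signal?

23.55 kHz

83 kHz mod fs = 23.55 kHz.
23.55 kHz ≤ fs/2 = 29.725 kHz, appears at 23.55 kHz.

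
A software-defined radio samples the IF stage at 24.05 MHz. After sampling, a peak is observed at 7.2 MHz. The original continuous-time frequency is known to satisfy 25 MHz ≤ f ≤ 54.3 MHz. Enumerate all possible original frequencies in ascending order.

31.25 MHz, 40.9 MHz

Frequencies that alias to 7.2 MHz are k·fs ± 7.2 MHz for integer k ≥ 0.
k=0: 7.2 MHz.
k=1: 16.85 MHz, 31.25 MHz.
k=2: 40.9 MHz, 55.3 MHz.
k=3: 64.95 MHz, 79.35 MHz.
Within [25 MHz, 54.3 MHz]: 31.25 MHz, 40.9 MHz.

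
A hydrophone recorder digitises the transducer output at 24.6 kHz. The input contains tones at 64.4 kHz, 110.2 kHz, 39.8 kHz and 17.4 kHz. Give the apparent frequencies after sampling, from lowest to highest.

7.2 kHz, 9.4 kHz, 11.8 kHz

fs/2 = 12.3 kHz.
64.4 kHz mod fs = 15.2 kHz.
15.2 kHz > fs/2 = 12.3 kHz, folds to fs − 15.2 kHz = 9.4 kHz.
110.2 kHz mod fs = 11.8 kHz.
11.8 kHz ≤ fs/2 = 12.3 kHz, appears at 11.8 kHz.
39.8 kHz mod fs = 15.2 kHz.
15.2 kHz > fs/2 = 12.3 kHz, folds to fs − 15.2 kHz = 9.4 kHz.
17.4 kHz > fs/2 = 12.3 kHz, folds to fs − 17.4 kHz = 7.2 kHz.
Distinct values: {7.2 kHz, 9.4 kHz, 11.8 kHz}.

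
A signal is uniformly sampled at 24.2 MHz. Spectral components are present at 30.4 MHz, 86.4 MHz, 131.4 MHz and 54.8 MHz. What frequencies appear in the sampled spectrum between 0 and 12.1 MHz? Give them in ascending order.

fs/2 = 12.1 MHz.
30.4 MHz mod fs = 6.2 MHz.
6.2 MHz ≤ fs/2 = 12.1 MHz, appears at 6.2 MHz.
86.4 MHz mod fs = 13.8 MHz.
13.8 MHz > fs/2 = 12.1 MHz, folds to fs − 13.8 MHz = 10.4 MHz.
131.4 MHz mod fs = 10.4 MHz.
10.4 MHz ≤ fs/2 = 12.1 MHz, appears at 10.4 MHz.
54.8 MHz mod fs = 6.4 MHz.
6.4 MHz ≤ fs/2 = 12.1 MHz, appears at 6.4 MHz.
Distinct values: {6.2 MHz, 6.4 MHz, 10.4 MHz}.

6.2 MHz, 6.4 MHz, 10.4 MHz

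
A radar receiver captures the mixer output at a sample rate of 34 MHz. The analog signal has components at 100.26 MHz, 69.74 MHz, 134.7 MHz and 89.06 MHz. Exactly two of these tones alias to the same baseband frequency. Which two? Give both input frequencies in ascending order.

69.74 MHz, 100.26 MHz

fs/2 = 17 MHz.
100.26 MHz mod fs = 32.26 MHz.
32.26 MHz > fs/2 = 17 MHz, folds to fs − 32.26 MHz = 1.74 MHz.
69.74 MHz mod fs = 1.74 MHz.
1.74 MHz ≤ fs/2 = 17 MHz, appears at 1.74 MHz.
134.7 MHz mod fs = 32.7 MHz.
32.7 MHz > fs/2 = 17 MHz, folds to fs − 32.7 MHz = 1.3 MHz.
89.06 MHz mod fs = 21.06 MHz.
21.06 MHz > fs/2 = 17 MHz, folds to fs − 21.06 MHz = 12.94 MHz.
69.74 MHz and 100.26 MHz both map to 1.74 MHz.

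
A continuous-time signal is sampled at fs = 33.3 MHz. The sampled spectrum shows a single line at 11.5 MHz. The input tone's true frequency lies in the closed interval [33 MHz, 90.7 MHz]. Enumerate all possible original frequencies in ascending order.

44.8 MHz, 55.1 MHz, 78.1 MHz, 88.4 MHz

Frequencies that alias to 11.5 MHz are k·fs ± 11.5 MHz for integer k ≥ 0.
k=0: 11.5 MHz.
k=1: 21.8 MHz, 44.8 MHz.
k=2: 55.1 MHz, 78.1 MHz.
k=3: 88.4 MHz, 111.4 MHz.
k=4: 121.7 MHz, 144.7 MHz.
Within [33 MHz, 90.7 MHz]: 44.8 MHz, 55.1 MHz, 78.1 MHz, 88.4 MHz.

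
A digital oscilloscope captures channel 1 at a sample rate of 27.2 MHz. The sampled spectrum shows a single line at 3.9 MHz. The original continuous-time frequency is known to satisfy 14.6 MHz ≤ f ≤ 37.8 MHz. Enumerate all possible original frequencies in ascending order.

Frequencies that alias to 3.9 MHz are k·fs ± 3.9 MHz for integer k ≥ 0.
k=0: 3.9 MHz.
k=1: 23.3 MHz, 31.1 MHz.
k=2: 50.5 MHz, 58.3 MHz.
Within [14.6 MHz, 37.8 MHz]: 23.3 MHz, 31.1 MHz.

23.3 MHz, 31.1 MHz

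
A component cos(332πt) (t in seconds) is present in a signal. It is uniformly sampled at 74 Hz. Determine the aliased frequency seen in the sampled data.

18 Hz

ω = 332π rad/s → f = ω/(2π) = 166 Hz.
166 Hz mod fs = 18 Hz.
18 Hz ≤ fs/2 = 37 Hz, appears at 18 Hz.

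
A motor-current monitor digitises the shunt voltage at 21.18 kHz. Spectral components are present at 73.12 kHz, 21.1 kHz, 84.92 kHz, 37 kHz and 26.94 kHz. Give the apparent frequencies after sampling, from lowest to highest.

fs/2 = 10.59 kHz.
73.12 kHz mod fs = 9.58 kHz.
9.58 kHz ≤ fs/2 = 10.59 kHz, appears at 9.58 kHz.
21.1 kHz > fs/2 = 10.59 kHz, folds to fs − 21.1 kHz = 0.08 kHz.
84.92 kHz mod fs = 0.2 kHz.
0.2 kHz ≤ fs/2 = 10.59 kHz, appears at 0.2 kHz.
37 kHz mod fs = 15.82 kHz.
15.82 kHz > fs/2 = 10.59 kHz, folds to fs − 15.82 kHz = 5.36 kHz.
26.94 kHz mod fs = 5.76 kHz.
5.76 kHz ≤ fs/2 = 10.59 kHz, appears at 5.76 kHz.
Distinct values: {0.08 kHz, 0.2 kHz, 5.36 kHz, 5.76 kHz, 9.58 kHz}.

0.08 kHz, 0.2 kHz, 5.36 kHz, 5.76 kHz, 9.58 kHz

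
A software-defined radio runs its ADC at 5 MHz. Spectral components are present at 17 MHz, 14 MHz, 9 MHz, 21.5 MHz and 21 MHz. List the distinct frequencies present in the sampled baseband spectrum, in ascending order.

1 MHz, 1.5 MHz, 2 MHz

fs/2 = 2.5 MHz.
17 MHz mod fs = 2 MHz.
2 MHz ≤ fs/2 = 2.5 MHz, appears at 2 MHz.
14 MHz mod fs = 4 MHz.
4 MHz > fs/2 = 2.5 MHz, folds to fs − 4 MHz = 1 MHz.
9 MHz mod fs = 4 MHz.
4 MHz > fs/2 = 2.5 MHz, folds to fs − 4 MHz = 1 MHz.
21.5 MHz mod fs = 1.5 MHz.
1.5 MHz ≤ fs/2 = 2.5 MHz, appears at 1.5 MHz.
21 MHz mod fs = 1 MHz.
1 MHz ≤ fs/2 = 2.5 MHz, appears at 1 MHz.
Distinct values: {1 MHz, 1.5 MHz, 2 MHz}.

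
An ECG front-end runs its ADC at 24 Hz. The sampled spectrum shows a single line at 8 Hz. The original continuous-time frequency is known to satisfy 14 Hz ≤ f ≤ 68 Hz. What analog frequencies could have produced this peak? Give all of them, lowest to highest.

Frequencies that alias to 8 Hz are k·fs ± 8 Hz for integer k ≥ 0.
k=0: 8 Hz.
k=1: 16 Hz, 32 Hz.
k=2: 40 Hz, 56 Hz.
k=3: 64 Hz, 80 Hz.
k=4: 88 Hz, 104 Hz.
Within [14 Hz, 68 Hz]: 16 Hz, 32 Hz, 40 Hz, 56 Hz, 64 Hz.

16 Hz, 32 Hz, 40 Hz, 56 Hz, 64 Hz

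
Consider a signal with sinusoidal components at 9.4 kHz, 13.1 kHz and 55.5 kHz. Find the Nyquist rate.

Highest-frequency component: 55.5 kHz.
Nyquist rate = 2 × 55.5 kHz = 111 kHz.

111 kHz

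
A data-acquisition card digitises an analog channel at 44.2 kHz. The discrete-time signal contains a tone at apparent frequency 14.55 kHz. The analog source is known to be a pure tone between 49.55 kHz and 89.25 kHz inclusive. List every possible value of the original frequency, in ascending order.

Frequencies that alias to 14.55 kHz are k·fs ± 14.55 kHz for integer k ≥ 0.
k=0: 14.55 kHz.
k=1: 29.65 kHz, 58.75 kHz.
k=2: 73.85 kHz, 102.95 kHz.
k=3: 118.05 kHz, 147.15 kHz.
Within [49.55 kHz, 89.25 kHz]: 58.75 kHz, 73.85 kHz.

58.75 kHz, 73.85 kHz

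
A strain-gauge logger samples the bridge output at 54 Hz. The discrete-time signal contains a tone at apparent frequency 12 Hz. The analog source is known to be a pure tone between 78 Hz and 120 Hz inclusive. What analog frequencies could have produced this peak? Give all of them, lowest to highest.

96 Hz, 120 Hz

Frequencies that alias to 12 Hz are k·fs ± 12 Hz for integer k ≥ 0.
k=0: 12 Hz.
k=1: 42 Hz, 66 Hz.
k=2: 96 Hz, 120 Hz.
k=3: 150 Hz, 174 Hz.
Within [78 Hz, 120 Hz]: 96 Hz, 120 Hz.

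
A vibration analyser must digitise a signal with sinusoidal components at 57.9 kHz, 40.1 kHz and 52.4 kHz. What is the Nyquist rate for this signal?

115.8 kHz

Highest-frequency component: 57.9 kHz.
Nyquist rate = 2 × 57.9 kHz = 115.8 kHz.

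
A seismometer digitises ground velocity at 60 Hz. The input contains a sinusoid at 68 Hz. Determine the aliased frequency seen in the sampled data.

8 Hz

68 Hz mod fs = 8 Hz.
8 Hz ≤ fs/2 = 30 Hz, appears at 8 Hz.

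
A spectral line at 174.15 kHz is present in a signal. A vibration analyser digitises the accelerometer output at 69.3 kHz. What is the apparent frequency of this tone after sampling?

174.15 kHz mod fs = 35.55 kHz.
35.55 kHz > fs/2 = 34.65 kHz, folds to fs − 35.55 kHz = 33.75 kHz.

33.75 kHz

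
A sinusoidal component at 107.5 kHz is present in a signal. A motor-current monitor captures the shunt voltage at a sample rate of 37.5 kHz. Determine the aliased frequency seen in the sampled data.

5 kHz

107.5 kHz mod fs = 32.5 kHz.
32.5 kHz > fs/2 = 18.75 kHz, folds to fs − 32.5 kHz = 5 kHz.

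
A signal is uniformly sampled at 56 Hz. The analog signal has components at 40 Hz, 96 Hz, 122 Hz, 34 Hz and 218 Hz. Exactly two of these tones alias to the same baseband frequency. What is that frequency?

16 Hz

fs/2 = 28 Hz.
40 Hz > fs/2 = 28 Hz, folds to fs − 40 Hz = 16 Hz.
96 Hz mod fs = 40 Hz.
40 Hz > fs/2 = 28 Hz, folds to fs − 40 Hz = 16 Hz.
122 Hz mod fs = 10 Hz.
10 Hz ≤ fs/2 = 28 Hz, appears at 10 Hz.
34 Hz > fs/2 = 28 Hz, folds to fs − 34 Hz = 22 Hz.
218 Hz mod fs = 50 Hz.
50 Hz > fs/2 = 28 Hz, folds to fs − 50 Hz = 6 Hz.
40 Hz and 96 Hz both map to 16 Hz.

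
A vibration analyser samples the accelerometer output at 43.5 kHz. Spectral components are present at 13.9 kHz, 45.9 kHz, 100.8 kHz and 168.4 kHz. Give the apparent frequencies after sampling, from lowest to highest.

2.4 kHz, 5.6 kHz, 13.8 kHz, 13.9 kHz

fs/2 = 21.75 kHz.
13.9 kHz ≤ fs/2 = 21.75 kHz, passes unchanged.
45.9 kHz mod fs = 2.4 kHz.
2.4 kHz ≤ fs/2 = 21.75 kHz, appears at 2.4 kHz.
100.8 kHz mod fs = 13.8 kHz.
13.8 kHz ≤ fs/2 = 21.75 kHz, appears at 13.8 kHz.
168.4 kHz mod fs = 37.9 kHz.
37.9 kHz > fs/2 = 21.75 kHz, folds to fs − 37.9 kHz = 5.6 kHz.
Distinct values: {2.4 kHz, 5.6 kHz, 13.8 kHz, 13.9 kHz}.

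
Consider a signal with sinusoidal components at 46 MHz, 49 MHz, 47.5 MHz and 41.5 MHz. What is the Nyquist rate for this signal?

98 MHz

Highest-frequency component: 49 MHz.
Nyquist rate = 2 × 49 MHz = 98 MHz.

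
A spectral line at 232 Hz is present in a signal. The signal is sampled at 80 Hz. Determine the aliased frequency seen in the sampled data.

232 Hz mod fs = 72 Hz.
72 Hz > fs/2 = 40 Hz, folds to fs − 72 Hz = 8 Hz.

8 Hz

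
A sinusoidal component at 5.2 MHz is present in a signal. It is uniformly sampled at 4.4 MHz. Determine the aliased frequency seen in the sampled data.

0.8 MHz

5.2 MHz mod fs = 0.8 MHz.
0.8 MHz ≤ fs/2 = 2.2 MHz, appears at 0.8 MHz.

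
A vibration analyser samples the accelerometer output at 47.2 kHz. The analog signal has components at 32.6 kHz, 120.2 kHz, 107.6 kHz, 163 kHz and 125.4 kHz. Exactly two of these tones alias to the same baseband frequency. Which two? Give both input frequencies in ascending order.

120.2 kHz, 163 kHz

fs/2 = 23.6 kHz.
32.6 kHz > fs/2 = 23.6 kHz, folds to fs − 32.6 kHz = 14.6 kHz.
120.2 kHz mod fs = 25.8 kHz.
25.8 kHz > fs/2 = 23.6 kHz, folds to fs − 25.8 kHz = 21.4 kHz.
107.6 kHz mod fs = 13.2 kHz.
13.2 kHz ≤ fs/2 = 23.6 kHz, appears at 13.2 kHz.
163 kHz mod fs = 21.4 kHz.
21.4 kHz ≤ fs/2 = 23.6 kHz, appears at 21.4 kHz.
125.4 kHz mod fs = 31 kHz.
31 kHz > fs/2 = 23.6 kHz, folds to fs − 31 kHz = 16.2 kHz.
120.2 kHz and 163 kHz both map to 21.4 kHz.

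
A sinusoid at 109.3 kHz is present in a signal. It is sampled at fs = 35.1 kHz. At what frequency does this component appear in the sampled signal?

4 kHz

109.3 kHz mod fs = 4 kHz.
4 kHz ≤ fs/2 = 17.55 kHz, appears at 4 kHz.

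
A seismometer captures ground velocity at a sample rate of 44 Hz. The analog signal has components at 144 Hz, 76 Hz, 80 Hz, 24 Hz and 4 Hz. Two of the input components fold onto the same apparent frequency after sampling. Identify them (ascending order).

fs/2 = 22 Hz.
144 Hz mod fs = 12 Hz.
12 Hz ≤ fs/2 = 22 Hz, appears at 12 Hz.
76 Hz mod fs = 32 Hz.
32 Hz > fs/2 = 22 Hz, folds to fs − 32 Hz = 12 Hz.
80 Hz mod fs = 36 Hz.
36 Hz > fs/2 = 22 Hz, folds to fs − 36 Hz = 8 Hz.
24 Hz > fs/2 = 22 Hz, folds to fs − 24 Hz = 20 Hz.
4 Hz ≤ fs/2 = 22 Hz, passes unchanged.
76 Hz and 144 Hz both map to 12 Hz.

76 Hz, 144 Hz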